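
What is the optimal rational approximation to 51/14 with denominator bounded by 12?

40/11

Expand x = 51/14 as a continued fraction with the Euclidean algorithm:
  51 = 3*14 + 9, so a_0 = 3.
  14 = 1*9 + 5, so a_1 = 1.
  9 = 1*5 + 4, so a_2 = 1.
  5 = 1*4 + 1, so a_3 = 1.
  4 = 4*1 + 0, so a_4 = 4.
so x = [3; 1, 1, 1, 4].
Convergents (p_i = a_i*p_{i-1} + p_{i-2}, q_i = a_i*q_{i-1} + q_{i-2} with p_{-2}=0, p_{-1}=1, q_{-2}=1, q_{-1}=0), until the denominator exceeds 12:
  i=0: a_0=3, p_0 = 3*1 + 0 = 3, q_0 = 3*0 + 1 = 1.
  i=1: a_1=1, p_1 = 1*3 + 1 = 4, q_1 = 1*1 + 0 = 1.
  i=2: a_2=1, p_2 = 1*4 + 3 = 7, q_2 = 1*1 + 1 = 2.
  i=3: a_3=1, p_3 = 1*7 + 4 = 11, q_3 = 1*2 + 1 = 3.
  i=4: a_4=4, p_4 = 4*11 + 7 = 51, q_4 = 4*3 + 2 = 14.
q_4 = 14 > 12, so the last convergent with denominator <= 12 is p_3/q_3 = 11/3.
The closest fraction with denominator <= 12 is either p_3/q_3 or the intermediate fraction (k*p_3 + p_2)/(k*q_3 + q_2) with the largest k >= 1 whose denominator stays <= 12; these approach x as k grows, and every other convergent or intermediate fraction in range is farther away.
Largest k: floor((12 - q_2)/q_3) = floor((12 - 2)/3) = 3.
That gives (3*11 + 7)/(3*3 + 2) = 40/11.
Compare the errors: |x - 11/3| = |51*3 - 11*14|/(14*3) = 1/42, and |x - 40/11| = |51*11 - 40*14|/(14*11) = 1/154.
Cross-multiplying, 1*42 = 42 < 154 = 1*154, so 1/154 is smaller: the intermediate fraction 40/11 is closer to x than 11/3.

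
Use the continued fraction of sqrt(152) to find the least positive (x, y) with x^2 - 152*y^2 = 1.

First expand sqrt(152) as a continued fraction. With x_i = (sqrt(152) + m_i)/d_i and (m_0, d_0) = (0, 1): a_0 = floor(sqrt(152)) = 12, since 12^2 = 144 <= 152 < 169 = 13^2.
Iterate m_{i+1} = d_i*a_i - m_i, d_{i+1} = (152 - m_{i+1}^2)/d_i, a_{i+1} = floor((a_0 + m_{i+1})/d_{i+1}):
  m_1 = 1*12 - 0 = 12, d_1 = (152 - 12^2)/1 = 8/1 = 8, a_1 = floor((12 + 12)/8) = 3.
  m_2 = 8*3 - 12 = 12, d_2 = (152 - 12^2)/8 = 8/8 = 1, a_2 = floor((12 + 12)/1) = 24.
  m_3 = 1*24 - 12 = 12, d_3 = (152 - 12^2)/1 = 8/1 = 8: (m_3, d_3) = (m_1, d_1) = (12, 8), so from here the quotients repeat a_1, a_2; the period length is 2.
So sqrt(152) = [12; (3, 24)] with period length k = 2.
k is even, so the fundamental solution of x^2 - 152y^2 = 1 is (p_{k-1}, q_{k-1}) = (p_1, q_1); compute convergents through index 1.
Convergents (p_i = a_i*p_{i-1} + p_{i-2}, q_i = a_i*q_{i-1} + q_{i-2} with p_{-2}=0, p_{-1}=1, q_{-2}=1, q_{-1}=0):
  i=0: a_0=12, p_0 = 12*1 + 0 = 12, q_0 = 12*0 + 1 = 1.
  i=1: a_1=3, p_1 = 3*12 + 1 = 37, q_1 = 3*1 + 0 = 3.
Check: 37^2 - 152*3^2 = 1369 - 1368 = 1, so (x, y) = (37, 3) solves the equation, and by the theorem it is the least positive solution.

(x, y) = (37, 3)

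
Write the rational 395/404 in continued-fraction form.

[0; 1, 43, 1, 8]

Run the Euclidean algorithm on 395 and 404; the successive quotients are the partial quotients a_0, a_1, ... (each step inverts the fractional part left over by the previous one):
  395 = 0*404 + 395, so a_0 = 0.
  404 = 1*395 + 9, so a_1 = 1.
  395 = 43*9 + 8, so a_2 = 43.
  9 = 1*8 + 1, so a_3 = 1.
  8 = 8*1 + 0, so a_4 = 8.
The remainder reaches 0 after 5 divisions, so the expansion has 5 partial quotients, read off in order.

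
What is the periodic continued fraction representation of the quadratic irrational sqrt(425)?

[20; (1, 1, 1, 1, 1, 1, 40)]

Write x_i = (sqrt(425) + m_i)/d_i with (m_0, d_0) = (0, 1). a_0 = floor(sqrt(425)) = 20, since 20^2 = 400 <= 425 < 441 = 21^2.
Iterate m_{i+1} = d_i*a_i - m_i, d_{i+1} = (425 - m_{i+1}^2)/d_i, a_{i+1} = floor((a_0 + m_{i+1})/d_{i+1}):
  m_1 = 1*20 - 0 = 20, d_1 = (425 - 20^2)/1 = 25/1 = 25, a_1 = floor((20 + 20)/25) = 1.
  m_2 = 25*1 - 20 = 5, d_2 = (425 - 5^2)/25 = 400/25 = 16, a_2 = floor((20 + 5)/16) = 1.
  m_3 = 16*1 - 5 = 11, d_3 = (425 - 11^2)/16 = 304/16 = 19, a_3 = floor((20 + 11)/19) = 1.
  m_4 = 19*1 - 11 = 8, d_4 = (425 - 8^2)/19 = 361/19 = 19, a_4 = floor((20 + 8)/19) = 1.
  m_5 = 19*1 - 8 = 11, d_5 = (425 - 11^2)/19 = 304/19 = 16, a_5 = floor((20 + 11)/16) = 1.
  m_6 = 16*1 - 11 = 5, d_6 = (425 - 5^2)/16 = 400/16 = 25, a_6 = floor((20 + 5)/25) = 1.
  m_7 = 25*1 - 5 = 20, d_7 = (425 - 20^2)/25 = 25/25 = 1, a_7 = floor((20 + 20)/1) = 40.
  m_8 = 1*40 - 20 = 20, d_8 = (425 - 20^2)/1 = 25/1 = 25: (m_8, d_8) = (m_1, d_1) = (20, 25), so from here the quotients repeat a_1, ..., a_7; the period length is 7.
Hence the expansion of sqrt(425) is a_0 = 20 followed by the repeating block 1, 1, 1, 1, 1, 1, 40 (period 7).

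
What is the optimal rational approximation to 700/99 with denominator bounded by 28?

99/14

Expand x = 700/99 as a continued fraction with the Euclidean algorithm:
  700 = 7*99 + 7, so a_0 = 7.
  99 = 14*7 + 1, so a_1 = 14.
  7 = 7*1 + 0, so a_2 = 7.
so x = [7; 14, 7].
Convergents (p_i = a_i*p_{i-1} + p_{i-2}, q_i = a_i*q_{i-1} + q_{i-2} with p_{-2}=0, p_{-1}=1, q_{-2}=1, q_{-1}=0), until the denominator exceeds 28:
  i=0: a_0=7, p_0 = 7*1 + 0 = 7, q_0 = 7*0 + 1 = 1.
  i=1: a_1=14, p_1 = 14*7 + 1 = 99, q_1 = 14*1 + 0 = 14.
  i=2: a_2=7, p_2 = 7*99 + 7 = 700, q_2 = 7*14 + 1 = 99.
q_2 = 99 > 28, so the last convergent with denominator <= 28 is p_1/q_1 = 99/14.
The closest fraction with denominator <= 28 is either p_1/q_1 or the intermediate fraction (k*p_1 + p_0)/(k*q_1 + q_0) with the largest k >= 1 whose denominator stays <= 28; these approach x as k grows, and every other convergent or intermediate fraction in range is farther away.
Largest k: floor((28 - q_0)/q_1) = floor((28 - 1)/14) = 1.
That gives (1*99 + 7)/(1*14 + 1) = 106/15.
Compare the errors: |x - 99/14| = |700*14 - 99*99|/(99*14) = 1/1386, and |x - 106/15| = |700*15 - 106*99|/(99*15) = 6/1485.
Cross-multiplying, 1*1485 = 1485 < 8316 = 6*1386, so 1/1386 is smaller: the convergent 99/14 is closer to x than 106/15.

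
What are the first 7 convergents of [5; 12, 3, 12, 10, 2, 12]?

5/1, 61/12, 188/37, 2317/456, 23358/4597, 49033/9650, 611754/120397

Using the convergent recurrence p_i = a_i*p_{i-1} + p_{i-2}, q_i = a_i*q_{i-1} + q_{i-2} with p_{-2}=0, p_{-1}=1, q_{-2}=1, q_{-1}=0:
  i=0: a_0=5, p_0 = 5*1 + 0 = 5, q_0 = 5*0 + 1 = 1.
  i=1: a_1=12, p_1 = 12*5 + 1 = 61, q_1 = 12*1 + 0 = 12.
  i=2: a_2=3, p_2 = 3*61 + 5 = 188, q_2 = 3*12 + 1 = 37.
  i=3: a_3=12, p_3 = 12*188 + 61 = 2317, q_3 = 12*37 + 12 = 456.
  i=4: a_4=10, p_4 = 10*2317 + 188 = 23358, q_4 = 10*456 + 37 = 4597.
  i=5: a_5=2, p_5 = 2*23358 + 2317 = 49033, q_5 = 2*4597 + 456 = 9650.
  i=6: a_6=12, p_6 = 12*49033 + 23358 = 611754, q_6 = 12*9650 + 4597 = 120397.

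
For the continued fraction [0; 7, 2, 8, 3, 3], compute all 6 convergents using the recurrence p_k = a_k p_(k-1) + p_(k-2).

Using the convergent recurrence p_i = a_i*p_{i-1} + p_{i-2}, q_i = a_i*q_{i-1} + q_{i-2} with p_{-2}=0, p_{-1}=1, q_{-2}=1, q_{-1}=0:
  i=0: a_0=0, p_0 = 0*1 + 0 = 0, q_0 = 0*0 + 1 = 1.
  i=1: a_1=7, p_1 = 7*0 + 1 = 1, q_1 = 7*1 + 0 = 7.
  i=2: a_2=2, p_2 = 2*1 + 0 = 2, q_2 = 2*7 + 1 = 15.
  i=3: a_3=8, p_3 = 8*2 + 1 = 17, q_3 = 8*15 + 7 = 127.
  i=4: a_4=3, p_4 = 3*17 + 2 = 53, q_4 = 3*127 + 15 = 396.
  i=5: a_5=3, p_5 = 3*53 + 17 = 176, q_5 = 3*396 + 127 = 1315.

0/1, 1/7, 2/15, 17/127, 53/396, 176/1315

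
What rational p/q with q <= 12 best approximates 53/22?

Expand x = 53/22 as a continued fraction with the Euclidean algorithm:
  53 = 2*22 + 9, so a_0 = 2.
  22 = 2*9 + 4, so a_1 = 2.
  9 = 2*4 + 1, so a_2 = 2.
  4 = 4*1 + 0, so a_3 = 4.
so x = [2; 2, 2, 4].
Convergents (p_i = a_i*p_{i-1} + p_{i-2}, q_i = a_i*q_{i-1} + q_{i-2} with p_{-2}=0, p_{-1}=1, q_{-2}=1, q_{-1}=0), until the denominator exceeds 12:
  i=0: a_0=2, p_0 = 2*1 + 0 = 2, q_0 = 2*0 + 1 = 1.
  i=1: a_1=2, p_1 = 2*2 + 1 = 5, q_1 = 2*1 + 0 = 2.
  i=2: a_2=2, p_2 = 2*5 + 2 = 12, q_2 = 2*2 + 1 = 5.
  i=3: a_3=4, p_3 = 4*12 + 5 = 53, q_3 = 4*5 + 2 = 22.
q_3 = 22 > 12, so the last convergent with denominator <= 12 is p_2/q_2 = 12/5.
The closest fraction with denominator <= 12 is either p_2/q_2 or the intermediate fraction (k*p_2 + p_1)/(k*q_2 + q_1) with the largest k >= 1 whose denominator stays <= 12; these approach x as k grows, and every other convergent or intermediate fraction in range is farther away.
Largest k: floor((12 - q_1)/q_2) = floor((12 - 2)/5) = 2.
That gives (2*12 + 5)/(2*5 + 2) = 29/12.
Compare the errors: |x - 12/5| = |53*5 - 12*22|/(22*5) = 1/110, and |x - 29/12| = |53*12 - 29*22|/(22*12) = 2/264.
Cross-multiplying, 2*110 = 220 < 264 = 1*264, so 2/264 is smaller: the intermediate fraction 29/12 is closer to x than 12/5.

29/12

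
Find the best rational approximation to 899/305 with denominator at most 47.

56/19

Expand x = 899/305 as a continued fraction with the Euclidean algorithm:
  899 = 2*305 + 289, so a_0 = 2.
  305 = 1*289 + 16, so a_1 = 1.
  289 = 18*16 + 1, so a_2 = 18.
  16 = 16*1 + 0, so a_3 = 16.
so x = [2; 1, 18, 16].
Convergents (p_i = a_i*p_{i-1} + p_{i-2}, q_i = a_i*q_{i-1} + q_{i-2} with p_{-2}=0, p_{-1}=1, q_{-2}=1, q_{-1}=0), until the denominator exceeds 47:
  i=0: a_0=2, p_0 = 2*1 + 0 = 2, q_0 = 2*0 + 1 = 1.
  i=1: a_1=1, p_1 = 1*2 + 1 = 3, q_1 = 1*1 + 0 = 1.
  i=2: a_2=18, p_2 = 18*3 + 2 = 56, q_2 = 18*1 + 1 = 19.
  i=3: a_3=16, p_3 = 16*56 + 3 = 899, q_3 = 16*19 + 1 = 305.
q_3 = 305 > 47, so the last convergent with denominator <= 47 is p_2/q_2 = 56/19.
The closest fraction with denominator <= 47 is either p_2/q_2 or the intermediate fraction (k*p_2 + p_1)/(k*q_2 + q_1) with the largest k >= 1 whose denominator stays <= 47; these approach x as k grows, and every other convergent or intermediate fraction in range is farther away.
Largest k: floor((47 - q_1)/q_2) = floor((47 - 1)/19) = 2.
That gives (2*56 + 3)/(2*19 + 1) = 115/39.
Compare the errors: |x - 56/19| = |899*19 - 56*305|/(305*19) = 1/5795, and |x - 115/39| = |899*39 - 115*305|/(305*39) = 14/11895.
Cross-multiplying, 1*11895 = 11895 < 81130 = 14*5795, so 1/5795 is smaller: the convergent 56/19 is closer to x than 115/39.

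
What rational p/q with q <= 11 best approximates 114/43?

29/11

Expand x = 114/43 as a continued fraction with the Euclidean algorithm:
  114 = 2*43 + 28, so a_0 = 2.
  43 = 1*28 + 15, so a_1 = 1.
  28 = 1*15 + 13, so a_2 = 1.
  15 = 1*13 + 2, so a_3 = 1.
  13 = 6*2 + 1, so a_4 = 6.
  2 = 2*1 + 0, so a_5 = 2.
so x = [2; 1, 1, 1, 6, 2].
Convergents (p_i = a_i*p_{i-1} + p_{i-2}, q_i = a_i*q_{i-1} + q_{i-2} with p_{-2}=0, p_{-1}=1, q_{-2}=1, q_{-1}=0), until the denominator exceeds 11:
  i=0: a_0=2, p_0 = 2*1 + 0 = 2, q_0 = 2*0 + 1 = 1.
  i=1: a_1=1, p_1 = 1*2 + 1 = 3, q_1 = 1*1 + 0 = 1.
  i=2: a_2=1, p_2 = 1*3 + 2 = 5, q_2 = 1*1 + 1 = 2.
  i=3: a_3=1, p_3 = 1*5 + 3 = 8, q_3 = 1*2 + 1 = 3.
  i=4: a_4=6, p_4 = 6*8 + 5 = 53, q_4 = 6*3 + 2 = 20.
q_4 = 20 > 11, so the last convergent with denominator <= 11 is p_3/q_3 = 8/3.
The closest fraction with denominator <= 11 is either p_3/q_3 or the intermediate fraction (k*p_3 + p_2)/(k*q_3 + q_2) with the largest k >= 1 whose denominator stays <= 11; these approach x as k grows, and every other convergent or intermediate fraction in range is farther away.
Largest k: floor((11 - q_2)/q_3) = floor((11 - 2)/3) = 3.
That gives (3*8 + 5)/(3*3 + 2) = 29/11.
Compare the errors: |x - 8/3| = |114*3 - 8*43|/(43*3) = 2/129, and |x - 29/11| = |114*11 - 29*43|/(43*11) = 7/473.
Cross-multiplying, 7*129 = 903 < 946 = 2*473, so 7/473 is smaller: the intermediate fraction 29/11 is closer to x than 8/3.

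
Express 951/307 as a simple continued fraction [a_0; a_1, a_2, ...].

Run the Euclidean algorithm on 951 and 307; the successive quotients are the partial quotients a_0, a_1, ... (each step inverts the fractional part left over by the previous one):
  951 = 3*307 + 30, so a_0 = 3.
  307 = 10*30 + 7, so a_1 = 10.
  30 = 4*7 + 2, so a_2 = 4.
  7 = 3*2 + 1, so a_3 = 3.
  2 = 2*1 + 0, so a_4 = 2.
The remainder reaches 0 after 5 divisions, so the expansion has 5 partial quotients, read off in order.

[3; 10, 4, 3, 2]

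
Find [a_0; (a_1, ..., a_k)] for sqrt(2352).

Write x_i = (sqrt(2352) + m_i)/d_i with (m_0, d_0) = (0, 1). a_0 = floor(sqrt(2352)) = 48, since 48^2 = 2304 <= 2352 < 2401 = 49^2.
Iterate m_{i+1} = d_i*a_i - m_i, d_{i+1} = (2352 - m_{i+1}^2)/d_i, a_{i+1} = floor((a_0 + m_{i+1})/d_{i+1}):
  m_1 = 1*48 - 0 = 48, d_1 = (2352 - 48^2)/1 = 48/1 = 48, a_1 = floor((48 + 48)/48) = 2.
  m_2 = 48*2 - 48 = 48, d_2 = (2352 - 48^2)/48 = 48/48 = 1, a_2 = floor((48 + 48)/1) = 96.
  m_3 = 1*96 - 48 = 48, d_3 = (2352 - 48^2)/1 = 48/1 = 48: (m_3, d_3) = (m_1, d_1) = (48, 48), so from here the quotients repeat a_1, a_2; the period length is 2.
Hence the expansion of sqrt(2352) is a_0 = 48 followed by the repeating block 2, 96 (period 2).

[48; (2, 96)]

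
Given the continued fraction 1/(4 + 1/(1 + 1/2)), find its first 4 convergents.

Using the convergent recurrence p_i = a_i*p_{i-1} + p_{i-2}, q_i = a_i*q_{i-1} + q_{i-2} with p_{-2}=0, p_{-1}=1, q_{-2}=1, q_{-1}=0:
  i=0: a_0=0, p_0 = 0*1 + 0 = 0, q_0 = 0*0 + 1 = 1.
  i=1: a_1=4, p_1 = 4*0 + 1 = 1, q_1 = 4*1 + 0 = 4.
  i=2: a_2=1, p_2 = 1*1 + 0 = 1, q_2 = 1*4 + 1 = 5.
  i=3: a_3=2, p_3 = 2*1 + 1 = 3, q_3 = 2*5 + 4 = 14.

0/1, 1/4, 1/5, 3/14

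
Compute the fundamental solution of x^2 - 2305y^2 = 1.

(x, y) = (4609, 96)

First expand sqrt(2305) as a continued fraction. With x_i = (sqrt(2305) + m_i)/d_i and (m_0, d_0) = (0, 1): a_0 = floor(sqrt(2305)) = 48, since 48^2 = 2304 <= 2305 < 2401 = 49^2.
Iterate m_{i+1} = d_i*a_i - m_i, d_{i+1} = (2305 - m_{i+1}^2)/d_i, a_{i+1} = floor((a_0 + m_{i+1})/d_{i+1}):
  m_1 = 1*48 - 0 = 48, d_1 = (2305 - 48^2)/1 = 1/1 = 1, a_1 = floor((48 + 48)/1) = 96.
  m_2 = 1*96 - 48 = 48, d_2 = (2305 - 48^2)/1 = 1/1 = 1: (m_2, d_2) = (m_1, d_1) = (48, 1), so from here the quotient a_1 repeats; the period length is 1.
So sqrt(2305) = [48; (96)] with period length k = 1.
k is odd, so (p_{k-1}, q_{k-1}) only solves x^2 - 2305y^2 = -1 and the fundamental solution of x^2 - 2305y^2 = 1 is (p_{2k-1}, q_{2k-1}) = (p_1, q_1); compute convergents through index 1, running through the period twice.
Convergents (p_i = a_i*p_{i-1} + p_{i-2}, q_i = a_i*q_{i-1} + q_{i-2} with p_{-2}=0, p_{-1}=1, q_{-2}=1, q_{-1}=0):
  i=0: a_0=48, p_0 = 48*1 + 0 = 48, q_0 = 48*0 + 1 = 1.
  i=1: a_1=96, p_1 = 96*48 + 1 = 4609, q_1 = 96*1 + 0 = 96.
Indeed p_0^2 - 2305*q_0^2 = 2304 - 2305 = -1, not +1.
Check: 4609^2 - 2305*96^2 = 21242881 - 21242880 = 1, so (x, y) = (4609, 96) solves the equation, and by the theorem it is the least positive solution.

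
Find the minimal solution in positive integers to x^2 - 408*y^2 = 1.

First expand sqrt(408) as a continued fraction. With x_i = (sqrt(408) + m_i)/d_i and (m_0, d_0) = (0, 1): a_0 = floor(sqrt(408)) = 20, since 20^2 = 400 <= 408 < 441 = 21^2.
Iterate m_{i+1} = d_i*a_i - m_i, d_{i+1} = (408 - m_{i+1}^2)/d_i, a_{i+1} = floor((a_0 + m_{i+1})/d_{i+1}):
  m_1 = 1*20 - 0 = 20, d_1 = (408 - 20^2)/1 = 8/1 = 8, a_1 = floor((20 + 20)/8) = 5.
  m_2 = 8*5 - 20 = 20, d_2 = (408 - 20^2)/8 = 8/8 = 1, a_2 = floor((20 + 20)/1) = 40.
  m_3 = 1*40 - 20 = 20, d_3 = (408 - 20^2)/1 = 8/1 = 8: (m_3, d_3) = (m_1, d_1) = (20, 8), so from here the quotients repeat a_1, a_2; the period length is 2.
So sqrt(408) = [20; (5, 40)] with period length k = 2.
k is even, so the fundamental solution of x^2 - 408y^2 = 1 is (p_{k-1}, q_{k-1}) = (p_1, q_1); compute convergents through index 1.
Convergents (p_i = a_i*p_{i-1} + p_{i-2}, q_i = a_i*q_{i-1} + q_{i-2} with p_{-2}=0, p_{-1}=1, q_{-2}=1, q_{-1}=0):
  i=0: a_0=20, p_0 = 20*1 + 0 = 20, q_0 = 20*0 + 1 = 1.
  i=1: a_1=5, p_1 = 5*20 + 1 = 101, q_1 = 5*1 + 0 = 5.
Check: 101^2 - 408*5^2 = 10201 - 10200 = 1, so (x, y) = (101, 5) solves the equation, and by the theorem it is the least positive solution.

(x, y) = (101, 5)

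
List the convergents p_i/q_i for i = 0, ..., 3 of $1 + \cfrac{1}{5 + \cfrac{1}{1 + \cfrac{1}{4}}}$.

1/1, 6/5, 7/6, 34/29

Using the convergent recurrence p_i = a_i*p_{i-1} + p_{i-2}, q_i = a_i*q_{i-1} + q_{i-2} with p_{-2}=0, p_{-1}=1, q_{-2}=1, q_{-1}=0:
  i=0: a_0=1, p_0 = 1*1 + 0 = 1, q_0 = 1*0 + 1 = 1.
  i=1: a_1=5, p_1 = 5*1 + 1 = 6, q_1 = 5*1 + 0 = 5.
  i=2: a_2=1, p_2 = 1*6 + 1 = 7, q_2 = 1*5 + 1 = 6.
  i=3: a_3=4, p_3 = 4*7 + 6 = 34, q_3 = 4*6 + 5 = 29.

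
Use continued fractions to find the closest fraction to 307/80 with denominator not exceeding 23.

23/6

Expand x = 307/80 as a continued fraction with the Euclidean algorithm:
  307 = 3*80 + 67, so a_0 = 3.
  80 = 1*67 + 13, so a_1 = 1.
  67 = 5*13 + 2, so a_2 = 5.
  13 = 6*2 + 1, so a_3 = 6.
  2 = 2*1 + 0, so a_4 = 2.
so x = [3; 1, 5, 6, 2].
Convergents (p_i = a_i*p_{i-1} + p_{i-2}, q_i = a_i*q_{i-1} + q_{i-2} with p_{-2}=0, p_{-1}=1, q_{-2}=1, q_{-1}=0), until the denominator exceeds 23:
  i=0: a_0=3, p_0 = 3*1 + 0 = 3, q_0 = 3*0 + 1 = 1.
  i=1: a_1=1, p_1 = 1*3 + 1 = 4, q_1 = 1*1 + 0 = 1.
  i=2: a_2=5, p_2 = 5*4 + 3 = 23, q_2 = 5*1 + 1 = 6.
  i=3: a_3=6, p_3 = 6*23 + 4 = 142, q_3 = 6*6 + 1 = 37.
q_3 = 37 > 23, so the last convergent with denominator <= 23 is p_2/q_2 = 23/6.
The closest fraction with denominator <= 23 is either p_2/q_2 or the intermediate fraction (k*p_2 + p_1)/(k*q_2 + q_1) with the largest k >= 1 whose denominator stays <= 23; these approach x as k grows, and every other convergent or intermediate fraction in range is farther away.
Largest k: floor((23 - q_1)/q_2) = floor((23 - 1)/6) = 3.
That gives (3*23 + 4)/(3*6 + 1) = 73/19.
Compare the errors: |x - 23/6| = |307*6 - 23*80|/(80*6) = 2/480, and |x - 73/19| = |307*19 - 73*80|/(80*19) = 7/1520.
Cross-multiplying, 2*1520 = 3040 < 3360 = 7*480, so 2/480 is smaller: the convergent 23/6 is closer to x than 73/19.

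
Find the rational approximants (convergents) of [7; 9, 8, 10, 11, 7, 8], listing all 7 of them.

Using the convergent recurrence p_i = a_i*p_{i-1} + p_{i-2}, q_i = a_i*q_{i-1} + q_{i-2} with p_{-2}=0, p_{-1}=1, q_{-2}=1, q_{-1}=0:
  i=0: a_0=7, p_0 = 7*1 + 0 = 7, q_0 = 7*0 + 1 = 1.
  i=1: a_1=9, p_1 = 9*7 + 1 = 64, q_1 = 9*1 + 0 = 9.
  i=2: a_2=8, p_2 = 8*64 + 7 = 519, q_2 = 8*9 + 1 = 73.
  i=3: a_3=10, p_3 = 10*519 + 64 = 5254, q_3 = 10*73 + 9 = 739.
  i=4: a_4=11, p_4 = 11*5254 + 519 = 58313, q_4 = 11*739 + 73 = 8202.
  i=5: a_5=7, p_5 = 7*58313 + 5254 = 413445, q_5 = 7*8202 + 739 = 58153.
  i=6: a_6=8, p_6 = 8*413445 + 58313 = 3365873, q_6 = 8*58153 + 8202 = 473426.

7/1, 64/9, 519/73, 5254/739, 58313/8202, 413445/58153, 3365873/473426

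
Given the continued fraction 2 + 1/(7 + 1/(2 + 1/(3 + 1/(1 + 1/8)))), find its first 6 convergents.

Using the convergent recurrence p_i = a_i*p_{i-1} + p_{i-2}, q_i = a_i*q_{i-1} + q_{i-2} with p_{-2}=0, p_{-1}=1, q_{-2}=1, q_{-1}=0:
  i=0: a_0=2, p_0 = 2*1 + 0 = 2, q_0 = 2*0 + 1 = 1.
  i=1: a_1=7, p_1 = 7*2 + 1 = 15, q_1 = 7*1 + 0 = 7.
  i=2: a_2=2, p_2 = 2*15 + 2 = 32, q_2 = 2*7 + 1 = 15.
  i=3: a_3=3, p_3 = 3*32 + 15 = 111, q_3 = 3*15 + 7 = 52.
  i=4: a_4=1, p_4 = 1*111 + 32 = 143, q_4 = 1*52 + 15 = 67.
  i=5: a_5=8, p_5 = 8*143 + 111 = 1255, q_5 = 8*67 + 52 = 588.

2/1, 15/7, 32/15, 111/52, 143/67, 1255/588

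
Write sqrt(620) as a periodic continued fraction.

Write x_i = (sqrt(620) + m_i)/d_i with (m_0, d_0) = (0, 1). a_0 = floor(sqrt(620)) = 24, since 24^2 = 576 <= 620 < 625 = 25^2.
Iterate m_{i+1} = d_i*a_i - m_i, d_{i+1} = (620 - m_{i+1}^2)/d_i, a_{i+1} = floor((a_0 + m_{i+1})/d_{i+1}):
  m_1 = 1*24 - 0 = 24, d_1 = (620 - 24^2)/1 = 44/1 = 44, a_1 = floor((24 + 24)/44) = 1.
  m_2 = 44*1 - 24 = 20, d_2 = (620 - 20^2)/44 = 220/44 = 5, a_2 = floor((24 + 20)/5) = 8.
  m_3 = 5*8 - 20 = 20, d_3 = (620 - 20^2)/5 = 220/5 = 44, a_3 = floor((24 + 20)/44) = 1.
  m_4 = 44*1 - 20 = 24, d_4 = (620 - 24^2)/44 = 44/44 = 1, a_4 = floor((24 + 24)/1) = 48.
  m_5 = 1*48 - 24 = 24, d_5 = (620 - 24^2)/1 = 44/1 = 44: (m_5, d_5) = (m_1, d_1) = (24, 44), so from here the quotients repeat a_1, ..., a_4; the period length is 4.
Hence the expansion of sqrt(620) is a_0 = 24 followed by the repeating block 1, 8, 1, 48 (period 4).

[24; (1, 8, 1, 48)]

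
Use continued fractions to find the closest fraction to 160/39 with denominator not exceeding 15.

41/10

Expand x = 160/39 as a continued fraction with the Euclidean algorithm:
  160 = 4*39 + 4, so a_0 = 4.
  39 = 9*4 + 3, so a_1 = 9.
  4 = 1*3 + 1, so a_2 = 1.
  3 = 3*1 + 0, so a_3 = 3.
so x = [4; 9, 1, 3].
Convergents (p_i = a_i*p_{i-1} + p_{i-2}, q_i = a_i*q_{i-1} + q_{i-2} with p_{-2}=0, p_{-1}=1, q_{-2}=1, q_{-1}=0), until the denominator exceeds 15:
  i=0: a_0=4, p_0 = 4*1 + 0 = 4, q_0 = 4*0 + 1 = 1.
  i=1: a_1=9, p_1 = 9*4 + 1 = 37, q_1 = 9*1 + 0 = 9.
  i=2: a_2=1, p_2 = 1*37 + 4 = 41, q_2 = 1*9 + 1 = 10.
  i=3: a_3=3, p_3 = 3*41 + 37 = 160, q_3 = 3*10 + 9 = 39.
q_3 = 39 > 15, so the last convergent with denominator <= 15 is p_2/q_2 = 41/10.
The closest fraction with denominator <= 15 is either p_2/q_2 or the intermediate fraction (k*p_2 + p_1)/(k*q_2 + q_1) with the largest k >= 1 whose denominator stays <= 15; these approach x as k grows, and every other convergent or intermediate fraction in range is farther away.
Largest k: floor((15 - q_1)/q_2) = floor((15 - 9)/10) = 0.
Since k = 0, no intermediate fraction beyond p_2/q_2 has denominator <= 15, so the convergent 41/10 is the closest (its error is |160*10 - 41*39|/(39*10) = 1/390).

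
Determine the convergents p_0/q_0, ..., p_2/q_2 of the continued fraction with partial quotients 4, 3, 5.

Using the convergent recurrence p_i = a_i*p_{i-1} + p_{i-2}, q_i = a_i*q_{i-1} + q_{i-2} with p_{-2}=0, p_{-1}=1, q_{-2}=1, q_{-1}=0:
  i=0: a_0=4, p_0 = 4*1 + 0 = 4, q_0 = 4*0 + 1 = 1.
  i=1: a_1=3, p_1 = 3*4 + 1 = 13, q_1 = 3*1 + 0 = 3.
  i=2: a_2=5, p_2 = 5*13 + 4 = 69, q_2 = 5*3 + 1 = 16.

4/1, 13/3, 69/16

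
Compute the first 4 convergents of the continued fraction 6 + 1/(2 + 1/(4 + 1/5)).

6/1, 13/2, 58/9, 303/47

Using the convergent recurrence p_i = a_i*p_{i-1} + p_{i-2}, q_i = a_i*q_{i-1} + q_{i-2} with p_{-2}=0, p_{-1}=1, q_{-2}=1, q_{-1}=0:
  i=0: a_0=6, p_0 = 6*1 + 0 = 6, q_0 = 6*0 + 1 = 1.
  i=1: a_1=2, p_1 = 2*6 + 1 = 13, q_1 = 2*1 + 0 = 2.
  i=2: a_2=4, p_2 = 4*13 + 6 = 58, q_2 = 4*2 + 1 = 9.
  i=3: a_3=5, p_3 = 5*58 + 13 = 303, q_3 = 5*9 + 2 = 47.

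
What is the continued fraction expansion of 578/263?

Run the Euclidean algorithm on 578 and 263; the successive quotients are the partial quotients a_0, a_1, ... (each step inverts the fractional part left over by the previous one):
  578 = 2*263 + 52, so a_0 = 2.
  263 = 5*52 + 3, so a_1 = 5.
  52 = 17*3 + 1, so a_2 = 17.
  3 = 3*1 + 0, so a_3 = 3.
The remainder reaches 0 after 4 divisions, so the expansion has 4 partial quotients, read off in order.

[2; 5, 17, 3]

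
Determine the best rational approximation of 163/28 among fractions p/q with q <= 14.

Expand x = 163/28 as a continued fraction with the Euclidean algorithm:
  163 = 5*28 + 23, so a_0 = 5.
  28 = 1*23 + 5, so a_1 = 1.
  23 = 4*5 + 3, so a_2 = 4.
  5 = 1*3 + 2, so a_3 = 1.
  3 = 1*2 + 1, so a_4 = 1.
  2 = 2*1 + 0, so a_5 = 2.
so x = [5; 1, 4, 1, 1, 2].
Convergents (p_i = a_i*p_{i-1} + p_{i-2}, q_i = a_i*q_{i-1} + q_{i-2} with p_{-2}=0, p_{-1}=1, q_{-2}=1, q_{-1}=0), until the denominator exceeds 14:
  i=0: a_0=5, p_0 = 5*1 + 0 = 5, q_0 = 5*0 + 1 = 1.
  i=1: a_1=1, p_1 = 1*5 + 1 = 6, q_1 = 1*1 + 0 = 1.
  i=2: a_2=4, p_2 = 4*6 + 5 = 29, q_2 = 4*1 + 1 = 5.
  i=3: a_3=1, p_3 = 1*29 + 6 = 35, q_3 = 1*5 + 1 = 6.
  i=4: a_4=1, p_4 = 1*35 + 29 = 64, q_4 = 1*6 + 5 = 11.
  i=5: a_5=2, p_5 = 2*64 + 35 = 163, q_5 = 2*11 + 6 = 28.
q_5 = 28 > 14, so the last convergent with denominator <= 14 is p_4/q_4 = 64/11.
The closest fraction with denominator <= 14 is either p_4/q_4 or the intermediate fraction (k*p_4 + p_3)/(k*q_4 + q_3) with the largest k >= 1 whose denominator stays <= 14; these approach x as k grows, and every other convergent or intermediate fraction in range is farther away.
Largest k: floor((14 - q_3)/q_4) = floor((14 - 6)/11) = 0.
Since k = 0, no intermediate fraction beyond p_4/q_4 has denominator <= 14, so the convergent 64/11 is the closest (its error is |163*11 - 64*28|/(28*11) = 1/308).

64/11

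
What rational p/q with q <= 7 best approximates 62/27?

Expand x = 62/27 as a continued fraction with the Euclidean algorithm:
  62 = 2*27 + 8, so a_0 = 2.
  27 = 3*8 + 3, so a_1 = 3.
  8 = 2*3 + 2, so a_2 = 2.
  3 = 1*2 + 1, so a_3 = 1.
  2 = 2*1 + 0, so a_4 = 2.
so x = [2; 3, 2, 1, 2].
Convergents (p_i = a_i*p_{i-1} + p_{i-2}, q_i = a_i*q_{i-1} + q_{i-2} with p_{-2}=0, p_{-1}=1, q_{-2}=1, q_{-1}=0), until the denominator exceeds 7:
  i=0: a_0=2, p_0 = 2*1 + 0 = 2, q_0 = 2*0 + 1 = 1.
  i=1: a_1=3, p_1 = 3*2 + 1 = 7, q_1 = 3*1 + 0 = 3.
  i=2: a_2=2, p_2 = 2*7 + 2 = 16, q_2 = 2*3 + 1 = 7.
  i=3: a_3=1, p_3 = 1*16 + 7 = 23, q_3 = 1*7 + 3 = 10.
q_3 = 10 > 7, so the last convergent with denominator <= 7 is p_2/q_2 = 16/7.
The closest fraction with denominator <= 7 is either p_2/q_2 or the intermediate fraction (k*p_2 + p_1)/(k*q_2 + q_1) with the largest k >= 1 whose denominator stays <= 7; these approach x as k grows, and every other convergent or intermediate fraction in range is farther away.
Largest k: floor((7 - q_1)/q_2) = floor((7 - 3)/7) = 0.
Since k = 0, no intermediate fraction beyond p_2/q_2 has denominator <= 7, so the convergent 16/7 is the closest (its error is |62*7 - 16*27|/(27*7) = 2/189).

16/7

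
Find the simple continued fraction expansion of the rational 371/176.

Run the Euclidean algorithm on 371 and 176; the successive quotients are the partial quotients a_0, a_1, ... (each step inverts the fractional part left over by the previous one):
  371 = 2*176 + 19, so a_0 = 2.
  176 = 9*19 + 5, so a_1 = 9.
  19 = 3*5 + 4, so a_2 = 3.
  5 = 1*4 + 1, so a_3 = 1.
  4 = 4*1 + 0, so a_4 = 4.
The remainder reaches 0 after 5 divisions, so the expansion has 5 partial quotients, read off in order.

[2; 9, 3, 1, 4]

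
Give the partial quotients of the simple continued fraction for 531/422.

Run the Euclidean algorithm on 531 and 422; the successive quotients are the partial quotients a_0, a_1, ... (each step inverts the fractional part left over by the previous one):
  531 = 1*422 + 109, so a_0 = 1.
  422 = 3*109 + 95, so a_1 = 3.
  109 = 1*95 + 14, so a_2 = 1.
  95 = 6*14 + 11, so a_3 = 6.
  14 = 1*11 + 3, so a_4 = 1.
  11 = 3*3 + 2, so a_5 = 3.
  3 = 1*2 + 1, so a_6 = 1.
  2 = 2*1 + 0, so a_7 = 2.
The remainder reaches 0 after 8 divisions, so the expansion has 8 partial quotients, read off in order.

[1; 3, 1, 6, 1, 3, 1, 2]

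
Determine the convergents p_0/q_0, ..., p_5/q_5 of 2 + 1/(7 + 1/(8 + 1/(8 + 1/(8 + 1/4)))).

Using the convergent recurrence p_i = a_i*p_{i-1} + p_{i-2}, q_i = a_i*q_{i-1} + q_{i-2} with p_{-2}=0, p_{-1}=1, q_{-2}=1, q_{-1}=0:
  i=0: a_0=2, p_0 = 2*1 + 0 = 2, q_0 = 2*0 + 1 = 1.
  i=1: a_1=7, p_1 = 7*2 + 1 = 15, q_1 = 7*1 + 0 = 7.
  i=2: a_2=8, p_2 = 8*15 + 2 = 122, q_2 = 8*7 + 1 = 57.
  i=3: a_3=8, p_3 = 8*122 + 15 = 991, q_3 = 8*57 + 7 = 463.
  i=4: a_4=8, p_4 = 8*991 + 122 = 8050, q_4 = 8*463 + 57 = 3761.
  i=5: a_5=4, p_5 = 4*8050 + 991 = 33191, q_5 = 4*3761 + 463 = 15507.

2/1, 15/7, 122/57, 991/463, 8050/3761, 33191/15507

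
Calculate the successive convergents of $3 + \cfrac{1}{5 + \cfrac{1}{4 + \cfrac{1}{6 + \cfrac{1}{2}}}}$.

Using the convergent recurrence p_i = a_i*p_{i-1} + p_{i-2}, q_i = a_i*q_{i-1} + q_{i-2} with p_{-2}=0, p_{-1}=1, q_{-2}=1, q_{-1}=0:
  i=0: a_0=3, p_0 = 3*1 + 0 = 3, q_0 = 3*0 + 1 = 1.
  i=1: a_1=5, p_1 = 5*3 + 1 = 16, q_1 = 5*1 + 0 = 5.
  i=2: a_2=4, p_2 = 4*16 + 3 = 67, q_2 = 4*5 + 1 = 21.
  i=3: a_3=6, p_3 = 6*67 + 16 = 418, q_3 = 6*21 + 5 = 131.
  i=4: a_4=2, p_4 = 2*418 + 67 = 903, q_4 = 2*131 + 21 = 283.

3/1, 16/5, 67/21, 418/131, 903/283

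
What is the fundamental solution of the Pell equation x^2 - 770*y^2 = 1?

First expand sqrt(770) as a continued fraction. With x_i = (sqrt(770) + m_i)/d_i and (m_0, d_0) = (0, 1): a_0 = floor(sqrt(770)) = 27, since 27^2 = 729 <= 770 < 784 = 28^2.
Iterate m_{i+1} = d_i*a_i - m_i, d_{i+1} = (770 - m_{i+1}^2)/d_i, a_{i+1} = floor((a_0 + m_{i+1})/d_{i+1}):
  m_1 = 1*27 - 0 = 27, d_1 = (770 - 27^2)/1 = 41/1 = 41, a_1 = floor((27 + 27)/41) = 1.
  m_2 = 41*1 - 27 = 14, d_2 = (770 - 14^2)/41 = 574/41 = 14, a_2 = floor((27 + 14)/14) = 2.
  m_3 = 14*2 - 14 = 14, d_3 = (770 - 14^2)/14 = 574/14 = 41, a_3 = floor((27 + 14)/41) = 1.
  m_4 = 41*1 - 14 = 27, d_4 = (770 - 27^2)/41 = 41/41 = 1, a_4 = floor((27 + 27)/1) = 54.
  m_5 = 1*54 - 27 = 27, d_5 = (770 - 27^2)/1 = 41/1 = 41: (m_5, d_5) = (m_1, d_1) = (27, 41), so from here the quotients repeat a_1, ..., a_4; the period length is 4.
So sqrt(770) = [27; (1, 2, 1, 54)] with period length k = 4.
k is even, so the fundamental solution of x^2 - 770y^2 = 1 is (p_{k-1}, q_{k-1}) = (p_3, q_3); compute convergents through index 3.
Convergents (p_i = a_i*p_{i-1} + p_{i-2}, q_i = a_i*q_{i-1} + q_{i-2} with p_{-2}=0, p_{-1}=1, q_{-2}=1, q_{-1}=0):
  i=0: a_0=27, p_0 = 27*1 + 0 = 27, q_0 = 27*0 + 1 = 1.
  i=1: a_1=1, p_1 = 1*27 + 1 = 28, q_1 = 1*1 + 0 = 1.
  i=2: a_2=2, p_2 = 2*28 + 27 = 83, q_2 = 2*1 + 1 = 3.
  i=3: a_3=1, p_3 = 1*83 + 28 = 111, q_3 = 1*3 + 1 = 4.
Check: 111^2 - 770*4^2 = 12321 - 12320 = 1, so (x, y) = (111, 4) solves the equation, and by the theorem it is the least positive solution.

(x, y) = (111, 4)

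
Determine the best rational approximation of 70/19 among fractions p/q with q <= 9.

Expand x = 70/19 as a continued fraction with the Euclidean algorithm:
  70 = 3*19 + 13, so a_0 = 3.
  19 = 1*13 + 6, so a_1 = 1.
  13 = 2*6 + 1, so a_2 = 2.
  6 = 6*1 + 0, so a_3 = 6.
so x = [3; 1, 2, 6].
Convergents (p_i = a_i*p_{i-1} + p_{i-2}, q_i = a_i*q_{i-1} + q_{i-2} with p_{-2}=0, p_{-1}=1, q_{-2}=1, q_{-1}=0), until the denominator exceeds 9:
  i=0: a_0=3, p_0 = 3*1 + 0 = 3, q_0 = 3*0 + 1 = 1.
  i=1: a_1=1, p_1 = 1*3 + 1 = 4, q_1 = 1*1 + 0 = 1.
  i=2: a_2=2, p_2 = 2*4 + 3 = 11, q_2 = 2*1 + 1 = 3.
  i=3: a_3=6, p_3 = 6*11 + 4 = 70, q_3 = 6*3 + 1 = 19.
q_3 = 19 > 9, so the last convergent with denominator <= 9 is p_2/q_2 = 11/3.
The closest fraction with denominator <= 9 is either p_2/q_2 or the intermediate fraction (k*p_2 + p_1)/(k*q_2 + q_1) with the largest k >= 1 whose denominator stays <= 9; these approach x as k grows, and every other convergent or intermediate fraction in range is farther away.
Largest k: floor((9 - q_1)/q_2) = floor((9 - 1)/3) = 2.
That gives (2*11 + 4)/(2*3 + 1) = 26/7.
Compare the errors: |x - 11/3| = |70*3 - 11*19|/(19*3) = 1/57, and |x - 26/7| = |70*7 - 26*19|/(19*7) = 4/133.
Cross-multiplying, 1*133 = 133 < 228 = 4*57, so 1/57 is smaller: the convergent 11/3 is closer to x than 26/7.

11/3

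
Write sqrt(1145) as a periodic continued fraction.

Write x_i = (sqrt(1145) + m_i)/d_i with (m_0, d_0) = (0, 1). a_0 = floor(sqrt(1145)) = 33, since 33^2 = 1089 <= 1145 < 1156 = 34^2.
Iterate m_{i+1} = d_i*a_i - m_i, d_{i+1} = (1145 - m_{i+1}^2)/d_i, a_{i+1} = floor((a_0 + m_{i+1})/d_{i+1}):
  m_1 = 1*33 - 0 = 33, d_1 = (1145 - 33^2)/1 = 56/1 = 56, a_1 = floor((33 + 33)/56) = 1.
  m_2 = 56*1 - 33 = 23, d_2 = (1145 - 23^2)/56 = 616/56 = 11, a_2 = floor((33 + 23)/11) = 5.
  m_3 = 11*5 - 23 = 32, d_3 = (1145 - 32^2)/11 = 121/11 = 11, a_3 = floor((33 + 32)/11) = 5.
  m_4 = 11*5 - 32 = 23, d_4 = (1145 - 23^2)/11 = 616/11 = 56, a_4 = floor((33 + 23)/56) = 1.
  m_5 = 56*1 - 23 = 33, d_5 = (1145 - 33^2)/56 = 56/56 = 1, a_5 = floor((33 + 33)/1) = 66.
  m_6 = 1*66 - 33 = 33, d_6 = (1145 - 33^2)/1 = 56/1 = 56: (m_6, d_6) = (m_1, d_1) = (33, 56), so from here the quotients repeat a_1, ..., a_5; the period length is 5.
Hence the expansion of sqrt(1145) is a_0 = 33 followed by the repeating block 1, 5, 5, 1, 66 (period 5).

[33; (1, 5, 5, 1, 66)]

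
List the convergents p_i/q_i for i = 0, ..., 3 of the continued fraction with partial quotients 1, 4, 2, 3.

Using the convergent recurrence p_i = a_i*p_{i-1} + p_{i-2}, q_i = a_i*q_{i-1} + q_{i-2} with p_{-2}=0, p_{-1}=1, q_{-2}=1, q_{-1}=0:
  i=0: a_0=1, p_0 = 1*1 + 0 = 1, q_0 = 1*0 + 1 = 1.
  i=1: a_1=4, p_1 = 4*1 + 1 = 5, q_1 = 4*1 + 0 = 4.
  i=2: a_2=2, p_2 = 2*5 + 1 = 11, q_2 = 2*4 + 1 = 9.
  i=3: a_3=3, p_3 = 3*11 + 5 = 38, q_3 = 3*9 + 4 = 31.

1/1, 5/4, 11/9, 38/31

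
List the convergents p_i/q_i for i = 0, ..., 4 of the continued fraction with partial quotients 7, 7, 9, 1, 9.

7/1, 50/7, 457/64, 507/71, 5020/703

Using the convergent recurrence p_i = a_i*p_{i-1} + p_{i-2}, q_i = a_i*q_{i-1} + q_{i-2} with p_{-2}=0, p_{-1}=1, q_{-2}=1, q_{-1}=0:
  i=0: a_0=7, p_0 = 7*1 + 0 = 7, q_0 = 7*0 + 1 = 1.
  i=1: a_1=7, p_1 = 7*7 + 1 = 50, q_1 = 7*1 + 0 = 7.
  i=2: a_2=9, p_2 = 9*50 + 7 = 457, q_2 = 9*7 + 1 = 64.
  i=3: a_3=1, p_3 = 1*457 + 50 = 507, q_3 = 1*64 + 7 = 71.
  i=4: a_4=9, p_4 = 9*507 + 457 = 5020, q_4 = 9*71 + 64 = 703.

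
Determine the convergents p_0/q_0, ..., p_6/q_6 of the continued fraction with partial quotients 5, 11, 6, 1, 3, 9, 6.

Using the convergent recurrence p_i = a_i*p_{i-1} + p_{i-2}, q_i = a_i*q_{i-1} + q_{i-2} with p_{-2}=0, p_{-1}=1, q_{-2}=1, q_{-1}=0:
  i=0: a_0=5, p_0 = 5*1 + 0 = 5, q_0 = 5*0 + 1 = 1.
  i=1: a_1=11, p_1 = 11*5 + 1 = 56, q_1 = 11*1 + 0 = 11.
  i=2: a_2=6, p_2 = 6*56 + 5 = 341, q_2 = 6*11 + 1 = 67.
  i=3: a_3=1, p_3 = 1*341 + 56 = 397, q_3 = 1*67 + 11 = 78.
  i=4: a_4=3, p_4 = 3*397 + 341 = 1532, q_4 = 3*78 + 67 = 301.
  i=5: a_5=9, p_5 = 9*1532 + 397 = 14185, q_5 = 9*301 + 78 = 2787.
  i=6: a_6=6, p_6 = 6*14185 + 1532 = 86642, q_6 = 6*2787 + 301 = 17023.

5/1, 56/11, 341/67, 397/78, 1532/301, 14185/2787, 86642/17023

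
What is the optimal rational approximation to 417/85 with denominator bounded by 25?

103/21

Expand x = 417/85 as a continued fraction with the Euclidean algorithm:
  417 = 4*85 + 77, so a_0 = 4.
  85 = 1*77 + 8, so a_1 = 1.
  77 = 9*8 + 5, so a_2 = 9.
  8 = 1*5 + 3, so a_3 = 1.
  5 = 1*3 + 2, so a_4 = 1.
  3 = 1*2 + 1, so a_5 = 1.
  2 = 2*1 + 0, so a_6 = 2.
so x = [4; 1, 9, 1, 1, 1, 2].
Convergents (p_i = a_i*p_{i-1} + p_{i-2}, q_i = a_i*q_{i-1} + q_{i-2} with p_{-2}=0, p_{-1}=1, q_{-2}=1, q_{-1}=0), until the denominator exceeds 25:
  i=0: a_0=4, p_0 = 4*1 + 0 = 4, q_0 = 4*0 + 1 = 1.
  i=1: a_1=1, p_1 = 1*4 + 1 = 5, q_1 = 1*1 + 0 = 1.
  i=2: a_2=9, p_2 = 9*5 + 4 = 49, q_2 = 9*1 + 1 = 10.
  i=3: a_3=1, p_3 = 1*49 + 5 = 54, q_3 = 1*10 + 1 = 11.
  i=4: a_4=1, p_4 = 1*54 + 49 = 103, q_4 = 1*11 + 10 = 21.
  i=5: a_5=1, p_5 = 1*103 + 54 = 157, q_5 = 1*21 + 11 = 32.
q_5 = 32 > 25, so the last convergent with denominator <= 25 is p_4/q_4 = 103/21.
The closest fraction with denominator <= 25 is either p_4/q_4 or the intermediate fraction (k*p_4 + p_3)/(k*q_4 + q_3) with the largest k >= 1 whose denominator stays <= 25; these approach x as k grows, and every other convergent or intermediate fraction in range is farther away.
Largest k: floor((25 - q_3)/q_4) = floor((25 - 11)/21) = 0.
Since k = 0, no intermediate fraction beyond p_4/q_4 has denominator <= 25, so the convergent 103/21 is the closest (its error is |417*21 - 103*85|/(85*21) = 2/1785).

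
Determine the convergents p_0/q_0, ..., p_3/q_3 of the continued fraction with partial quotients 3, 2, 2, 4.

Using the convergent recurrence p_i = a_i*p_{i-1} + p_{i-2}, q_i = a_i*q_{i-1} + q_{i-2} with p_{-2}=0, p_{-1}=1, q_{-2}=1, q_{-1}=0:
  i=0: a_0=3, p_0 = 3*1 + 0 = 3, q_0 = 3*0 + 1 = 1.
  i=1: a_1=2, p_1 = 2*3 + 1 = 7, q_1 = 2*1 + 0 = 2.
  i=2: a_2=2, p_2 = 2*7 + 3 = 17, q_2 = 2*2 + 1 = 5.
  i=3: a_3=4, p_3 = 4*17 + 7 = 75, q_3 = 4*5 + 2 = 22.

3/1, 7/2, 17/5, 75/22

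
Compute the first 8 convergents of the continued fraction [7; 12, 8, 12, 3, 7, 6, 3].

Using the convergent recurrence p_i = a_i*p_{i-1} + p_{i-2}, q_i = a_i*q_{i-1} + q_{i-2} with p_{-2}=0, p_{-1}=1, q_{-2}=1, q_{-1}=0:
  i=0: a_0=7, p_0 = 7*1 + 0 = 7, q_0 = 7*0 + 1 = 1.
  i=1: a_1=12, p_1 = 12*7 + 1 = 85, q_1 = 12*1 + 0 = 12.
  i=2: a_2=8, p_2 = 8*85 + 7 = 687, q_2 = 8*12 + 1 = 97.
  i=3: a_3=12, p_3 = 12*687 + 85 = 8329, q_3 = 12*97 + 12 = 1176.
  i=4: a_4=3, p_4 = 3*8329 + 687 = 25674, q_4 = 3*1176 + 97 = 3625.
  i=5: a_5=7, p_5 = 7*25674 + 8329 = 188047, q_5 = 7*3625 + 1176 = 26551.
  i=6: a_6=6, p_6 = 6*188047 + 25674 = 1153956, q_6 = 6*26551 + 3625 = 162931.
  i=7: a_7=3, p_7 = 3*1153956 + 188047 = 3649915, q_7 = 3*162931 + 26551 = 515344.

7/1, 85/12, 687/97, 8329/1176, 25674/3625, 188047/26551, 1153956/162931, 3649915/515344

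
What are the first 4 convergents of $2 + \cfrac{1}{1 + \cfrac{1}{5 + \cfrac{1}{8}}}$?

Using the convergent recurrence p_i = a_i*p_{i-1} + p_{i-2}, q_i = a_i*q_{i-1} + q_{i-2} with p_{-2}=0, p_{-1}=1, q_{-2}=1, q_{-1}=0:
  i=0: a_0=2, p_0 = 2*1 + 0 = 2, q_0 = 2*0 + 1 = 1.
  i=1: a_1=1, p_1 = 1*2 + 1 = 3, q_1 = 1*1 + 0 = 1.
  i=2: a_2=5, p_2 = 5*3 + 2 = 17, q_2 = 5*1 + 1 = 6.
  i=3: a_3=8, p_3 = 8*17 + 3 = 139, q_3 = 8*6 + 1 = 49.

2/1, 3/1, 17/6, 139/49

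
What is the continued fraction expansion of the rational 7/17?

[0; 2, 2, 3]

Run the Euclidean algorithm on 7 and 17; the successive quotients are the partial quotients a_0, a_1, ... (each step inverts the fractional part left over by the previous one):
  7 = 0*17 + 7, so a_0 = 0.
  17 = 2*7 + 3, so a_1 = 2.
  7 = 2*3 + 1, so a_2 = 2.
  3 = 3*1 + 0, so a_3 = 3.
The remainder reaches 0 after 4 divisions, so the expansion has 4 partial quotients, read off in order.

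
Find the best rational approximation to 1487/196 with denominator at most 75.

Expand x = 1487/196 as a continued fraction with the Euclidean algorithm:
  1487 = 7*196 + 115, so a_0 = 7.
  196 = 1*115 + 81, so a_1 = 1.
  115 = 1*81 + 34, so a_2 = 1.
  81 = 2*34 + 13, so a_3 = 2.
  34 = 2*13 + 8, so a_4 = 2.
  13 = 1*8 + 5, so a_5 = 1.
  8 = 1*5 + 3, so a_6 = 1.
  5 = 1*3 + 2, so a_7 = 1.
  3 = 1*2 + 1, so a_8 = 1.
  2 = 2*1 + 0, so a_9 = 2.
so x = [7; 1, 1, 2, 2, 1, 1, 1, 1, 2].
Convergents (p_i = a_i*p_{i-1} + p_{i-2}, q_i = a_i*q_{i-1} + q_{i-2} with p_{-2}=0, p_{-1}=1, q_{-2}=1, q_{-1}=0), until the denominator exceeds 75:
  i=0: a_0=7, p_0 = 7*1 + 0 = 7, q_0 = 7*0 + 1 = 1.
  i=1: a_1=1, p_1 = 1*7 + 1 = 8, q_1 = 1*1 + 0 = 1.
  i=2: a_2=1, p_2 = 1*8 + 7 = 15, q_2 = 1*1 + 1 = 2.
  i=3: a_3=2, p_3 = 2*15 + 8 = 38, q_3 = 2*2 + 1 = 5.
  i=4: a_4=2, p_4 = 2*38 + 15 = 91, q_4 = 2*5 + 2 = 12.
  i=5: a_5=1, p_5 = 1*91 + 38 = 129, q_5 = 1*12 + 5 = 17.
  i=6: a_6=1, p_6 = 1*129 + 91 = 220, q_6 = 1*17 + 12 = 29.
  i=7: a_7=1, p_7 = 1*220 + 129 = 349, q_7 = 1*29 + 17 = 46.
  i=8: a_8=1, p_8 = 1*349 + 220 = 569, q_8 = 1*46 + 29 = 75.
  i=9: a_9=2, p_9 = 2*569 + 349 = 1487, q_9 = 2*75 + 46 = 196.
q_9 = 196 > 75, so the last convergent with denominator <= 75 is p_8/q_8 = 569/75.
The closest fraction with denominator <= 75 is either p_8/q_8 or the intermediate fraction (k*p_8 + p_7)/(k*q_8 + q_7) with the largest k >= 1 whose denominator stays <= 75; these approach x as k grows, and every other convergent or intermediate fraction in range is farther away.
Largest k: floor((75 - q_7)/q_8) = floor((75 - 46)/75) = 0.
Since k = 0, no intermediate fraction beyond p_8/q_8 has denominator <= 75, so the convergent 569/75 is the closest (its error is |1487*75 - 569*196|/(196*75) = 1/14700).

569/75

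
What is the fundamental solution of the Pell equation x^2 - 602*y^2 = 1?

First expand sqrt(602) as a continued fraction. With x_i = (sqrt(602) + m_i)/d_i and (m_0, d_0) = (0, 1): a_0 = floor(sqrt(602)) = 24, since 24^2 = 576 <= 602 < 625 = 25^2.
Iterate m_{i+1} = d_i*a_i - m_i, d_{i+1} = (602 - m_{i+1}^2)/d_i, a_{i+1} = floor((a_0 + m_{i+1})/d_{i+1}):
  m_1 = 1*24 - 0 = 24, d_1 = (602 - 24^2)/1 = 26/1 = 26, a_1 = floor((24 + 24)/26) = 1.
  m_2 = 26*1 - 24 = 2, d_2 = (602 - 2^2)/26 = 598/26 = 23, a_2 = floor((24 + 2)/23) = 1.
  m_3 = 23*1 - 2 = 21, d_3 = (602 - 21^2)/23 = 161/23 = 7, a_3 = floor((24 + 21)/7) = 6.
  m_4 = 7*6 - 21 = 21, d_4 = (602 - 21^2)/7 = 161/7 = 23, a_4 = floor((24 + 21)/23) = 1.
  m_5 = 23*1 - 21 = 2, d_5 = (602 - 2^2)/23 = 598/23 = 26, a_5 = floor((24 + 2)/26) = 1.
  m_6 = 26*1 - 2 = 24, d_6 = (602 - 24^2)/26 = 26/26 = 1, a_6 = floor((24 + 24)/1) = 48.
  m_7 = 1*48 - 24 = 24, d_7 = (602 - 24^2)/1 = 26/1 = 26: (m_7, d_7) = (m_1, d_1) = (24, 26), so from here the quotients repeat a_1, ..., a_6; the period length is 6.
So sqrt(602) = [24; (1, 1, 6, 1, 1, 48)] with period length k = 6.
k is even, so the fundamental solution of x^2 - 602y^2 = 1 is (p_{k-1}, q_{k-1}) = (p_5, q_5); compute convergents through index 5.
Convergents (p_i = a_i*p_{i-1} + p_{i-2}, q_i = a_i*q_{i-1} + q_{i-2} with p_{-2}=0, p_{-1}=1, q_{-2}=1, q_{-1}=0):
  i=0: a_0=24, p_0 = 24*1 + 0 = 24, q_0 = 24*0 + 1 = 1.
  i=1: a_1=1, p_1 = 1*24 + 1 = 25, q_1 = 1*1 + 0 = 1.
  i=2: a_2=1, p_2 = 1*25 + 24 = 49, q_2 = 1*1 + 1 = 2.
  i=3: a_3=6, p_3 = 6*49 + 25 = 319, q_3 = 6*2 + 1 = 13.
  i=4: a_4=1, p_4 = 1*319 + 49 = 368, q_4 = 1*13 + 2 = 15.
  i=5: a_5=1, p_5 = 1*368 + 319 = 687, q_5 = 1*15 + 13 = 28.
Check: 687^2 - 602*28^2 = 471969 - 471968 = 1, so (x, y) = (687, 28) solves the equation, and by the theorem it is the least positive solution.

(x, y) = (687, 28)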